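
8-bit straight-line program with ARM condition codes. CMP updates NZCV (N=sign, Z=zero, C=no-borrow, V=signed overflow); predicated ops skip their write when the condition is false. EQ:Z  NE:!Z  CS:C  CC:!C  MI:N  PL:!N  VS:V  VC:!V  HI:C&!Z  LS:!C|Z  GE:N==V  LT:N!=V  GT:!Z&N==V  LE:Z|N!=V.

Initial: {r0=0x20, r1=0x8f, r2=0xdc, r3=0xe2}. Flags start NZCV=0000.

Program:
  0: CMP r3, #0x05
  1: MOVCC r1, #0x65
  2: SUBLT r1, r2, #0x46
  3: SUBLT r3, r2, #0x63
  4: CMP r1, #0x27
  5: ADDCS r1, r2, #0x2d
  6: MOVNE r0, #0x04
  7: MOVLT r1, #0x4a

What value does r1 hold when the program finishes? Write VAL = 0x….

[0] flags=1010 → (cmp)
[1] flags=1010 CC?F → skip
[2] flags=1010 LT?T → r1=0x96
[3] flags=1010 LT?T → r3=0x79
[4] flags=0011 → (cmp)
[5] flags=0011 CS?T → r1=0x09
[6] flags=0011 NE?T → r0=0x04
[7] flags=0011 LT?T → r1=0x4a

VAL = 0x4a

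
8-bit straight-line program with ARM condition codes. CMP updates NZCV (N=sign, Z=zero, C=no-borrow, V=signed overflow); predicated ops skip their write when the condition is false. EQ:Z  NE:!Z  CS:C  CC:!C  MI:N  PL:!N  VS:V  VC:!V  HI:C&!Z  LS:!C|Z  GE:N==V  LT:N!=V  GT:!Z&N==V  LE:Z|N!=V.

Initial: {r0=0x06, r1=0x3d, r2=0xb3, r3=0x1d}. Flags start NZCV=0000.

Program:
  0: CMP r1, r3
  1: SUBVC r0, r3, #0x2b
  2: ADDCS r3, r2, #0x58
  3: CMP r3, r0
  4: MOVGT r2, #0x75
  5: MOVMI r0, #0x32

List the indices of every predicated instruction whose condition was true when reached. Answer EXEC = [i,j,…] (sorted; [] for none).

EXEC = [1,2,4]

0: ✓ CMP  NZCV=0010
1: ✓ SUBVC  r0←0xf2
2: ✓ ADDCS  r3←0x0b
3: ✓ CMP  NZCV=0000
4: ✓ MOVGT  r2←0x75
5: · MOVMI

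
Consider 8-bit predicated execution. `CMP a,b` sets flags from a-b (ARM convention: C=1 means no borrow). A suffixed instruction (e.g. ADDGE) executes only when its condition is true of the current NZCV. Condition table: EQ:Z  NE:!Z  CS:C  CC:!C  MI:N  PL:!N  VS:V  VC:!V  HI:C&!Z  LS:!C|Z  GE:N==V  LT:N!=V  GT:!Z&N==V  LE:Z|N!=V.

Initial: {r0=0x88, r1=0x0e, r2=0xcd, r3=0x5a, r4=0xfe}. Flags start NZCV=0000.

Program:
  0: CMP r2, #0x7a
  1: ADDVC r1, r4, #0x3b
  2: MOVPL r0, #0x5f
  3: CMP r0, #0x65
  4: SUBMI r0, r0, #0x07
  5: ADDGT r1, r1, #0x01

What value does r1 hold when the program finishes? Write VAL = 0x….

0: ✓ CMP  NZCV=0011
1: · ADDVC
2: ✓ MOVPL  r0←0x5f
3: ✓ CMP  NZCV=1000
4: ✓ SUBMI  r0←0x58
5: · ADDGT

VAL = 0x0e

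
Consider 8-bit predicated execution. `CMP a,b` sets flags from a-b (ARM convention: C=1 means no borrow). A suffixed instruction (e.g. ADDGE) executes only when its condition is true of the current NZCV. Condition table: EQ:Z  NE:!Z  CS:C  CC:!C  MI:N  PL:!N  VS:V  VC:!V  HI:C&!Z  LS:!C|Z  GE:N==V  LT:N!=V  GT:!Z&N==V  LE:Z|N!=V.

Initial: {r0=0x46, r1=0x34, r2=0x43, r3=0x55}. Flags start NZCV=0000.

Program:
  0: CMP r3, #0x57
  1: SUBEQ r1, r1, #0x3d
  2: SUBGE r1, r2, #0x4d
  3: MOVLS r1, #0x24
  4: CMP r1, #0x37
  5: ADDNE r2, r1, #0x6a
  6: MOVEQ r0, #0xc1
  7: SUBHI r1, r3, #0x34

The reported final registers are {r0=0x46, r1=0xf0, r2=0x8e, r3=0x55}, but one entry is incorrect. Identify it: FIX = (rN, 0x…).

FIX = (r1, 0x24)

0: ✓ CMP  NZCV=1000
1: · SUBEQ
2: · SUBGE
3: ✓ MOVLS  r1←0x24
4: ✓ CMP  NZCV=1000
5: ✓ ADDNE  r2←0x8e
6: · MOVEQ
7: · SUBHI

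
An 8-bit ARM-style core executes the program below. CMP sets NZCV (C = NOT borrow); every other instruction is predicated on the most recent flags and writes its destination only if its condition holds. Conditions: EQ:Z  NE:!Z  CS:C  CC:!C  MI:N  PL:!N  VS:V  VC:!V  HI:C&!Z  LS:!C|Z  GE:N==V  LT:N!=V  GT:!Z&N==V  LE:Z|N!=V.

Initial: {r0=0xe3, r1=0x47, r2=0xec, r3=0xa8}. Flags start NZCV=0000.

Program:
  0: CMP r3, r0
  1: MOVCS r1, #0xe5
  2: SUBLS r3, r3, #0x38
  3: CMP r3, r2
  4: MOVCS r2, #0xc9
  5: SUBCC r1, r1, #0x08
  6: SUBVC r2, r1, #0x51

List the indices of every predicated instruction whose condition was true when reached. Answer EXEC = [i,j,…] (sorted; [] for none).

[0] flags=1000 → (cmp)
[1] flags=1000 CS?F → skip
[2] flags=1000 LS?T → r3=0x70
[3] flags=1001 → (cmp)
[4] flags=1001 CS?F → skip
[5] flags=1001 CC?T → r1=0x3f
[6] flags=1001 VC?F → skip

EXEC = [2,5]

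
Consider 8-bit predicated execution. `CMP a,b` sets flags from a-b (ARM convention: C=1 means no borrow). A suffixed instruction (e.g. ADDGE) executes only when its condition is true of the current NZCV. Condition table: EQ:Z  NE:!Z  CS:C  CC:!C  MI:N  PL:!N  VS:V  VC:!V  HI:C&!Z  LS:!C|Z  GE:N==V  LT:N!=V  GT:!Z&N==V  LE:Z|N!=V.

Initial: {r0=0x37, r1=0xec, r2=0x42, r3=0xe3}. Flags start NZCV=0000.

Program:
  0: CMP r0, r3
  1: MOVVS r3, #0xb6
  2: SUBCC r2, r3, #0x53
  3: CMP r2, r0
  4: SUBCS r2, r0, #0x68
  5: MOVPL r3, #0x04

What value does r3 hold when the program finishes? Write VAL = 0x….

VAL = 0x04

[0] flags=0000 → (cmp)
[1] flags=0000 VS?F → skip
[2] flags=0000 CC?T → r2=0x90
[3] flags=0011 → (cmp)
[4] flags=0011 CS?T → r2=0xcf
[5] flags=0011 PL?T → r3=0x04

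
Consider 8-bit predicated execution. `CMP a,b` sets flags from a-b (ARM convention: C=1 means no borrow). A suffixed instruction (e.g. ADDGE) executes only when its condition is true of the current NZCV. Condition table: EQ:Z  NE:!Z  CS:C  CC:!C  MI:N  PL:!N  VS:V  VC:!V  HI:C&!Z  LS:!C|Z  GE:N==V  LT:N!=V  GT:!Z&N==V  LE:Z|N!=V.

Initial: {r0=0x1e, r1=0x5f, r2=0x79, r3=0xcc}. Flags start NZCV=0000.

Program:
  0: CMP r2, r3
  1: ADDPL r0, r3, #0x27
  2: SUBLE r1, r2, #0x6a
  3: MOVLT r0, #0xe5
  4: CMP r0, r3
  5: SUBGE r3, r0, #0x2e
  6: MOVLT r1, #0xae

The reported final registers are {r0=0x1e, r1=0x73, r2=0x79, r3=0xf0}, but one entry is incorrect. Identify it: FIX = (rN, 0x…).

FIX = (r1, 0x5f)

0: ✓ CMP  NZCV=1001
1: · ADDPL
2: · SUBLE
3: · MOVLT
4: ✓ CMP  NZCV=0000
5: ✓ SUBGE  r3←0xf0
6: · MOVLT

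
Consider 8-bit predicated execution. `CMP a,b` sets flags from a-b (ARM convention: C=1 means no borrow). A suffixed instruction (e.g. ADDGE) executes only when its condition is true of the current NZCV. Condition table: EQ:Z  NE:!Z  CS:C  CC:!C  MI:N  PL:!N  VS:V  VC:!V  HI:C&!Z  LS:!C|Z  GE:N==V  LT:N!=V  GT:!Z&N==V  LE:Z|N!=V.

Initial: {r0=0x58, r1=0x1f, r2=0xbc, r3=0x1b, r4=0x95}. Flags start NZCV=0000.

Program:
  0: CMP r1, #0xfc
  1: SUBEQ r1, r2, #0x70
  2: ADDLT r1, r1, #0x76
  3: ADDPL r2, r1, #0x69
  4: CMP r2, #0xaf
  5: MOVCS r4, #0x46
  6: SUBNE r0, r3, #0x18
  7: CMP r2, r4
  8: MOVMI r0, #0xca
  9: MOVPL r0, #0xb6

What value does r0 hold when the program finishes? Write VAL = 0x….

VAL = 0xca

[0] flags=0000 → (cmp)
[1] flags=0000 EQ?F → skip
[2] flags=0000 LT?F → skip
[3] flags=0000 PL?T → r2=0x88
[4] flags=1000 → (cmp)
[5] flags=1000 CS?F → skip
[6] flags=1000 NE?T → r0=0x03
[7] flags=1000 → (cmp)
[8] flags=1000 MI?T → r0=0xca
[9] flags=1000 PL?F → skip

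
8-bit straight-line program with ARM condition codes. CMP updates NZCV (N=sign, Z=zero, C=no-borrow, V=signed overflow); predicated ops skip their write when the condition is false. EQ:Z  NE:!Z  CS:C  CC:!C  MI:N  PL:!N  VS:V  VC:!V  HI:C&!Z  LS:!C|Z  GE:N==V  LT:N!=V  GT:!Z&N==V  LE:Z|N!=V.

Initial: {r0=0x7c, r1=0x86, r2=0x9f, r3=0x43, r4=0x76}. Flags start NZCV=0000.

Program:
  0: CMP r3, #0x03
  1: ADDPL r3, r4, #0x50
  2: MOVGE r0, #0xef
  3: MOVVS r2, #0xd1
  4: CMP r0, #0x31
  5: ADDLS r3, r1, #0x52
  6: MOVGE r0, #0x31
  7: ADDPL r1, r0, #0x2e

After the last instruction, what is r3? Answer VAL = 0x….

VAL = 0xc6

[0] flags=0010 → (cmp)
[1] flags=0010 PL?T → r3=0xc6
[2] flags=0010 GE?T → r0=0xef
[3] flags=0010 VS?F → skip
[4] flags=1010 → (cmp)
[5] flags=1010 LS?F → skip
[6] flags=1010 GE?F → skip
[7] flags=1010 PL?F → skip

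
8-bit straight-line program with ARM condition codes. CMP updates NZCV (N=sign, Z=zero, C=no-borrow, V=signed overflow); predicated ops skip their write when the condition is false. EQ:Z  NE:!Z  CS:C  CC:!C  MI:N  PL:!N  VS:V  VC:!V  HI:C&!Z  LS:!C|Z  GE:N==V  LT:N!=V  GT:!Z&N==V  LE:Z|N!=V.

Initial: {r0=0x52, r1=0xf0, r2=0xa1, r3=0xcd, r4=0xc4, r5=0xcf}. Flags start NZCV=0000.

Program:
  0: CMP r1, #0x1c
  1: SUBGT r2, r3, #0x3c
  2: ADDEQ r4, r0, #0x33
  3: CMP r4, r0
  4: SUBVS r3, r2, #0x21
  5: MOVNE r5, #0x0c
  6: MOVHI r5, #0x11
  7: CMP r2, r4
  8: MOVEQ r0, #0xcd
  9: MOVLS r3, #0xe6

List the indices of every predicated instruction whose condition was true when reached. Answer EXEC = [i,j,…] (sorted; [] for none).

EXEC = [4,5,6,9]

[0] flags=1010 → (cmp)
[1] flags=1010 GT?F → skip
[2] flags=1010 EQ?F → skip
[3] flags=0011 → (cmp)
[4] flags=0011 VS?T → r3=0x80
[5] flags=0011 NE?T → r5=0x0c
[6] flags=0011 HI?T → r5=0x11
[7] flags=1000 → (cmp)
[8] flags=1000 EQ?F → skip
[9] flags=1000 LS?T → r3=0xe6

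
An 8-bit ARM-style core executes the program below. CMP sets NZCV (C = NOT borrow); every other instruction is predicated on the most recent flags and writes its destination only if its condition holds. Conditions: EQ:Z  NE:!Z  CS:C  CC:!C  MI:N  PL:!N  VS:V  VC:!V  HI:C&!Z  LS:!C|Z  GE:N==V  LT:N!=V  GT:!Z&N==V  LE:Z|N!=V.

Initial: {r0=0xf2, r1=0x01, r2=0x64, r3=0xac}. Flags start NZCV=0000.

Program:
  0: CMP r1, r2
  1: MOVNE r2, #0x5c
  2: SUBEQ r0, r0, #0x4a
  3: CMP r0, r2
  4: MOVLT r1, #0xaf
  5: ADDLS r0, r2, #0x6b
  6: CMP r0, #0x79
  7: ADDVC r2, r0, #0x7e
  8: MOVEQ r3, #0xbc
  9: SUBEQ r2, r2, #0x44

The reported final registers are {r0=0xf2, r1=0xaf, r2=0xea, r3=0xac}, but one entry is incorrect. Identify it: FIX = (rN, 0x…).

FIX = (r2, 0x5c)

[0] flags=1000 → (cmp)
[1] flags=1000 NE?T → r2=0x5c
[2] flags=1000 EQ?F → skip
[3] flags=1010 → (cmp)
[4] flags=1010 LT?T → r1=0xaf
[5] flags=1010 LS?F → skip
[6] flags=0011 → (cmp)
[7] flags=0011 VC?F → skip
[8] flags=0011 EQ?F → skip
[9] flags=0011 EQ?F → skip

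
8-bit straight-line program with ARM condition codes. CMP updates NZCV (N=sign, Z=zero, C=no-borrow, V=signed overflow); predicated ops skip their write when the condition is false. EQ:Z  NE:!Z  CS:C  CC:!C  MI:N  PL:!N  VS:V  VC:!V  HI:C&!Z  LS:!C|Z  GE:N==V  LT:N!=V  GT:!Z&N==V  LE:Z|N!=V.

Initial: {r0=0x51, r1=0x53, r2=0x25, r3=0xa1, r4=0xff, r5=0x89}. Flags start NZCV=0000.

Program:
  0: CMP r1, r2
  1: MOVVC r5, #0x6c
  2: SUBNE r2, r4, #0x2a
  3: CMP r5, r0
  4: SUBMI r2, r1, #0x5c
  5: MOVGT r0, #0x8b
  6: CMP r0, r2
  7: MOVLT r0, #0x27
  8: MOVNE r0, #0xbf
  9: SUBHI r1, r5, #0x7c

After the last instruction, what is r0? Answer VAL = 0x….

[0] flags=0010 → (cmp)
[1] flags=0010 VC?T → r5=0x6c
[2] flags=0010 NE?T → r2=0xd5
[3] flags=0010 → (cmp)
[4] flags=0010 MI?F → skip
[5] flags=0010 GT?T → r0=0x8b
[6] flags=1000 → (cmp)
[7] flags=1000 LT?T → r0=0x27
[8] flags=1000 NE?T → r0=0xbf
[9] flags=1000 HI?F → skip

VAL = 0xbf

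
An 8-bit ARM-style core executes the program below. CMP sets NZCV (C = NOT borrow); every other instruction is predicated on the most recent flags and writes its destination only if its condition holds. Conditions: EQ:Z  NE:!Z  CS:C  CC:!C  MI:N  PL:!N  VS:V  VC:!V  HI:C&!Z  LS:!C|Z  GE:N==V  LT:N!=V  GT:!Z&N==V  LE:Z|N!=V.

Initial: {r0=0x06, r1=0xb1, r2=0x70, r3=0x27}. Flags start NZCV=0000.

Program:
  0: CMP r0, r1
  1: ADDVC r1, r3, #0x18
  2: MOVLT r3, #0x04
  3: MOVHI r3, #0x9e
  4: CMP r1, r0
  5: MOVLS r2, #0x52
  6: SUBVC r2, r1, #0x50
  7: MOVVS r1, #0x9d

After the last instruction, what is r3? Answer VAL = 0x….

0: ✓ CMP  NZCV=0000
1: ✓ ADDVC  r1←0x3f
2: · MOVLT
3: · MOVHI
4: ✓ CMP  NZCV=0010
5: · MOVLS
6: ✓ SUBVC  r2←0xef
7: · MOVVS

VAL = 0x27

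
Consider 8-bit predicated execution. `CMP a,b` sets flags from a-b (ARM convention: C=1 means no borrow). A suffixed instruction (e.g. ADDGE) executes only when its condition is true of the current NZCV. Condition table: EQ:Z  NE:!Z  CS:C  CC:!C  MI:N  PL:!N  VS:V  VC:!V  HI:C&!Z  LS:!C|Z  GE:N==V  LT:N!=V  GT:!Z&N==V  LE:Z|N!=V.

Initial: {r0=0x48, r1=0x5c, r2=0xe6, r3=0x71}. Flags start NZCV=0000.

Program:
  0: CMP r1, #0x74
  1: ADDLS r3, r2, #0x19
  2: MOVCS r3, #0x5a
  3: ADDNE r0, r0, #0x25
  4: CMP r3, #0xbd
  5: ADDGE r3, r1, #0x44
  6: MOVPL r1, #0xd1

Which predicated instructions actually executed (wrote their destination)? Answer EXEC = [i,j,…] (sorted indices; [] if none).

EXEC = [1,3,5,6]

[0] flags=1000 → (cmp)
[1] flags=1000 LS?T → r3=0xff
[2] flags=1000 CS?F → skip
[3] flags=1000 NE?T → r0=0x6d
[4] flags=0010 → (cmp)
[5] flags=0010 GE?T → r3=0xa0
[6] flags=0010 PL?T → r1=0xd1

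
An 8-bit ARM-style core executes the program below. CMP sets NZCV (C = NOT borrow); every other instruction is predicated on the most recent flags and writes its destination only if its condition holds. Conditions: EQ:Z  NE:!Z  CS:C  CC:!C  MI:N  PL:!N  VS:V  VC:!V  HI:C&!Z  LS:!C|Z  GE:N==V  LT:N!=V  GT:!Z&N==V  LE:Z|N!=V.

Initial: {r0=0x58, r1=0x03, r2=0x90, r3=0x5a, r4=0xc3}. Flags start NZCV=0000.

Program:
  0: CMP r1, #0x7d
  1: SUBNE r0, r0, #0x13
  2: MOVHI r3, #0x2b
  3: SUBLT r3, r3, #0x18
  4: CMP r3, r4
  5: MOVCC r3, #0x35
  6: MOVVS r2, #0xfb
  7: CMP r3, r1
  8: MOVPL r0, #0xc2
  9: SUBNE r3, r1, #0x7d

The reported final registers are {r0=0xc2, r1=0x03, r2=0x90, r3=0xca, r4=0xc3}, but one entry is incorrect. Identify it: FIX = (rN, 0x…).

[0] flags=1000 → (cmp)
[1] flags=1000 NE?T → r0=0x45
[2] flags=1000 HI?F → skip
[3] flags=1000 LT?T → r3=0x42
[4] flags=0000 → (cmp)
[5] flags=0000 CC?T → r3=0x35
[6] flags=0000 VS?F → skip
[7] flags=0010 → (cmp)
[8] flags=0010 PL?T → r0=0xc2
[9] flags=0010 NE?T → r3=0x86

FIX = (r3, 0x86)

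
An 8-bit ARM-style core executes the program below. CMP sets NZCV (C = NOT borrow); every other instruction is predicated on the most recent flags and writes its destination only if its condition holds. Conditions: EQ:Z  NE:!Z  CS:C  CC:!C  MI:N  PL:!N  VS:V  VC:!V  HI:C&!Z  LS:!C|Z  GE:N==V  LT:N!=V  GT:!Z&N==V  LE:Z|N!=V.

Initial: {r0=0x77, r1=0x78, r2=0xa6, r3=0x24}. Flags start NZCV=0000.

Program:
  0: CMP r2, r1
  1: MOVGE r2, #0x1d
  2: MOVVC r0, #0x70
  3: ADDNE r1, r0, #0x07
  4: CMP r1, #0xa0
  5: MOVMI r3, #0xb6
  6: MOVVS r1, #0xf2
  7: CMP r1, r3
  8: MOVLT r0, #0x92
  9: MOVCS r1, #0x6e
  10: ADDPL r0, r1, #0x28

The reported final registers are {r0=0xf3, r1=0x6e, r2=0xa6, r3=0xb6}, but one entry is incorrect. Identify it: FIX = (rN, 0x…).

FIX = (r0, 0x96)

0: ✓ CMP  NZCV=0011
1: · MOVGE
2: · MOVVC
3: ✓ ADDNE  r1←0x7e
4: ✓ CMP  NZCV=1001
5: ✓ MOVMI  r3←0xb6
6: ✓ MOVVS  r1←0xf2
7: ✓ CMP  NZCV=0010
8: · MOVLT
9: ✓ MOVCS  r1←0x6e
10: ✓ ADDPL  r0←0x96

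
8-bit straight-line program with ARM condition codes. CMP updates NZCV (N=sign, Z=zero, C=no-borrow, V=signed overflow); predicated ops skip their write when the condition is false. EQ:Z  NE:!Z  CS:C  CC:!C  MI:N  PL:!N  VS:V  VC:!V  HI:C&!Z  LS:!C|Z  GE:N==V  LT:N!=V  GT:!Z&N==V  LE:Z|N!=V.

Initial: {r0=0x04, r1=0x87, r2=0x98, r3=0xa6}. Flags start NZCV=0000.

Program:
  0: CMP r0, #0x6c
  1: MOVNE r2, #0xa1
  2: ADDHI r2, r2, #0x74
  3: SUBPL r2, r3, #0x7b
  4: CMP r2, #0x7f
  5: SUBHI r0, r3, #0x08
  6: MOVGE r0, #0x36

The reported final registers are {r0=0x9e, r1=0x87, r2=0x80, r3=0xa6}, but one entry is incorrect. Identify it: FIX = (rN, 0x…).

[0] flags=1000 → (cmp)
[1] flags=1000 NE?T → r2=0xa1
[2] flags=1000 HI?F → skip
[3] flags=1000 PL?F → skip
[4] flags=0011 → (cmp)
[5] flags=0011 HI?T → r0=0x9e
[6] flags=0011 GE?F → skip

FIX = (r2, 0xa1)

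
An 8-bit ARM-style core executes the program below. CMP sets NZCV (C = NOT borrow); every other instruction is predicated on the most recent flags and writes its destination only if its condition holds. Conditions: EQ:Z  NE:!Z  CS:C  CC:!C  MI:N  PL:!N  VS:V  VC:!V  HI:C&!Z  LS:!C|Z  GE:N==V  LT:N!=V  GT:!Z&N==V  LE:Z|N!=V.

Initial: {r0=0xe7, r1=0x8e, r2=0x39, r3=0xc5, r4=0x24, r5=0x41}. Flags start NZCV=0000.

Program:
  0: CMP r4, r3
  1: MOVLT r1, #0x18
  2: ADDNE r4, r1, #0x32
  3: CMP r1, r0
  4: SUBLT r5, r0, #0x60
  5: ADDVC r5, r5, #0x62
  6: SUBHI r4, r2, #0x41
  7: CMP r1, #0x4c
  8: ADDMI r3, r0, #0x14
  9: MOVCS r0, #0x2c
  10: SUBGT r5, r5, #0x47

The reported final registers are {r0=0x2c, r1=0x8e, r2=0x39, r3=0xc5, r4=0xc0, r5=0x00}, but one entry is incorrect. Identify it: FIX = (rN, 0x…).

FIX = (r5, 0xe9)

[0] flags=0000 → (cmp)
[1] flags=0000 LT?F → skip
[2] flags=0000 NE?T → r4=0xc0
[3] flags=1000 → (cmp)
[4] flags=1000 LT?T → r5=0x87
[5] flags=1000 VC?T → r5=0xe9
[6] flags=1000 HI?F → skip
[7] flags=0011 → (cmp)
[8] flags=0011 MI?F → skip
[9] flags=0011 CS?T → r0=0x2c
[10] flags=0011 GT?F → skip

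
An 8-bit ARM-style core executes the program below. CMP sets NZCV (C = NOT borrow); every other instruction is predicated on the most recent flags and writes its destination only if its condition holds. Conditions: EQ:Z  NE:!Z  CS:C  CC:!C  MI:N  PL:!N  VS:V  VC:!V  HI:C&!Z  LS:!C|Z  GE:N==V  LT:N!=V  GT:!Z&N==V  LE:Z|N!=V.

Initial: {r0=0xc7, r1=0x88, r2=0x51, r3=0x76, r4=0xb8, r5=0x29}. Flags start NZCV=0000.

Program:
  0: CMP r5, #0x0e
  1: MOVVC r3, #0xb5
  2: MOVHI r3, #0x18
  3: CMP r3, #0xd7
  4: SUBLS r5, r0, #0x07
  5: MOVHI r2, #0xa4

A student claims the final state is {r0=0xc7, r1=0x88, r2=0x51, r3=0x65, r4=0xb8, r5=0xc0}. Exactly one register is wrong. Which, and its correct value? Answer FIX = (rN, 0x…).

FIX = (r3, 0x18)

[0] flags=0010 → (cmp)
[1] flags=0010 VC?T → r3=0xb5
[2] flags=0010 HI?T → r3=0x18
[3] flags=0000 → (cmp)
[4] flags=0000 LS?T → r5=0xc0
[5] flags=0000 HI?F → skip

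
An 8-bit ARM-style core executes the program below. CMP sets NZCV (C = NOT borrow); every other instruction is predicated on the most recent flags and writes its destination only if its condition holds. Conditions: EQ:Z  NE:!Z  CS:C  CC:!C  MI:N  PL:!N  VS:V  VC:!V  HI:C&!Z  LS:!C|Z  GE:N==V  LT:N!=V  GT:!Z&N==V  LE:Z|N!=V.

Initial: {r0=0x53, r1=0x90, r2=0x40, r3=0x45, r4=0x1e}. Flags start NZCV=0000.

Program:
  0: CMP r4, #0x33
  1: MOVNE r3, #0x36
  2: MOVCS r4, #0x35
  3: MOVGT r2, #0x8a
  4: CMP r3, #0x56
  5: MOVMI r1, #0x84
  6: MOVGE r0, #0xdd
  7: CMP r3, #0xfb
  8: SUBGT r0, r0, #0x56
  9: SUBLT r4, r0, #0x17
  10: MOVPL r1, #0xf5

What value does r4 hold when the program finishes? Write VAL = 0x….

VAL = 0x1e

0: ✓ CMP  NZCV=1000
1: ✓ MOVNE  r3←0x36
2: · MOVCS
3: · MOVGT
4: ✓ CMP  NZCV=1000
5: ✓ MOVMI  r1←0x84
6: · MOVGE
7: ✓ CMP  NZCV=0000
8: ✓ SUBGT  r0←0xfd
9: · SUBLT
10: ✓ MOVPL  r1←0xf5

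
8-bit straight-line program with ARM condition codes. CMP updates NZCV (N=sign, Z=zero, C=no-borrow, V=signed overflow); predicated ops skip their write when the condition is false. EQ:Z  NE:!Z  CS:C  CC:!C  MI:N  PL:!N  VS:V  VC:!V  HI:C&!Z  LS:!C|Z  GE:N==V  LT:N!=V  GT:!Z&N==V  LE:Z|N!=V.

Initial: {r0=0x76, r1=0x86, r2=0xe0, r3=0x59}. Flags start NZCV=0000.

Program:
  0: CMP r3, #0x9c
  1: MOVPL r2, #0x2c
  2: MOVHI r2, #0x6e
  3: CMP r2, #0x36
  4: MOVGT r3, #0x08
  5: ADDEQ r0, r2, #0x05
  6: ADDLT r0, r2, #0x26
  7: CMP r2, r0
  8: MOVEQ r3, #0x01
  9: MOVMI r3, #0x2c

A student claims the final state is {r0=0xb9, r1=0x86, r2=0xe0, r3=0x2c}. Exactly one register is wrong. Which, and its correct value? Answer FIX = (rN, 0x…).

FIX = (r0, 0x06)

[0] flags=1001 → (cmp)
[1] flags=1001 PL?F → skip
[2] flags=1001 HI?F → skip
[3] flags=1010 → (cmp)
[4] flags=1010 GT?F → skip
[5] flags=1010 EQ?F → skip
[6] flags=1010 LT?T → r0=0x06
[7] flags=1010 → (cmp)
[8] flags=1010 EQ?F → skip
[9] flags=1010 MI?T → r3=0x2c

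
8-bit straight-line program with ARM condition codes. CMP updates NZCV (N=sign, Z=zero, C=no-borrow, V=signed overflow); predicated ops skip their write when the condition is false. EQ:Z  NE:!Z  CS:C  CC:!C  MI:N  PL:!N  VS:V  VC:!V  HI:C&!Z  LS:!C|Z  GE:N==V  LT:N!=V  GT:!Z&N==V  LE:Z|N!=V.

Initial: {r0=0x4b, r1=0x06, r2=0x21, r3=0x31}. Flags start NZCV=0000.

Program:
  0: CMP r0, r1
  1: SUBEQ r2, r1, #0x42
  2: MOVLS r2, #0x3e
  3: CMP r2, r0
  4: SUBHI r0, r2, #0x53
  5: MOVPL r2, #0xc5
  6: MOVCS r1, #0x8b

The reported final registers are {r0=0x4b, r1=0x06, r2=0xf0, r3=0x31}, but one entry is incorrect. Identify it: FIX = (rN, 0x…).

FIX = (r2, 0x21)

[0] flags=0010 → (cmp)
[1] flags=0010 EQ?F → skip
[2] flags=0010 LS?F → skip
[3] flags=1000 → (cmp)
[4] flags=1000 HI?F → skip
[5] flags=1000 PL?F → skip
[6] flags=1000 CS?F → skip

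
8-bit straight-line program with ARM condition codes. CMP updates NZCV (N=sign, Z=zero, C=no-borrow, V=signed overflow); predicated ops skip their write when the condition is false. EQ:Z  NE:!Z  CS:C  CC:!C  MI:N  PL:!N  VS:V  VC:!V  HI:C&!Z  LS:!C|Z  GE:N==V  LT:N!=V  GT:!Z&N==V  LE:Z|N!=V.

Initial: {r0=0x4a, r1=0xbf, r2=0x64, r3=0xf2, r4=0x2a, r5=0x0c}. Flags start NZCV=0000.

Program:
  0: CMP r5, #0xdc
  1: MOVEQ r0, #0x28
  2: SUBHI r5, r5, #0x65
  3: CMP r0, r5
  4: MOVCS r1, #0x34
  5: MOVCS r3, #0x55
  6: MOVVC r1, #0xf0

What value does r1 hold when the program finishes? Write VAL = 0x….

VAL = 0xf0

[0] flags=0000 → (cmp)
[1] flags=0000 EQ?F → skip
[2] flags=0000 HI?F → skip
[3] flags=0010 → (cmp)
[4] flags=0010 CS?T → r1=0x34
[5] flags=0010 CS?T → r3=0x55
[6] flags=0010 VC?T → r1=0xf0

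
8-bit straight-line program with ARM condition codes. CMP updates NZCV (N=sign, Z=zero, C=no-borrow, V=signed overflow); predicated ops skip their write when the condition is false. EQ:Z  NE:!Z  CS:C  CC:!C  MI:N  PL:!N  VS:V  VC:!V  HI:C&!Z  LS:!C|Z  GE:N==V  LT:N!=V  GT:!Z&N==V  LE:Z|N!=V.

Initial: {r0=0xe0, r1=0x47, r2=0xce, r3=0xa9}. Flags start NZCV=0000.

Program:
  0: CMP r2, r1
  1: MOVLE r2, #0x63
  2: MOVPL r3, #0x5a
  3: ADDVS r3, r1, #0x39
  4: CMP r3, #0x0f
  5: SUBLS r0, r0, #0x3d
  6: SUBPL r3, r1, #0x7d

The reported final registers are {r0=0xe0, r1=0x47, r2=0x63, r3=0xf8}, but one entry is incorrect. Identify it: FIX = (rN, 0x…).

FIX = (r3, 0xa9)

[0] flags=1010 → (cmp)
[1] flags=1010 LE?T → r2=0x63
[2] flags=1010 PL?F → skip
[3] flags=1010 VS?F → skip
[4] flags=1010 → (cmp)
[5] flags=1010 LS?F → skip
[6] flags=1010 PL?F → skip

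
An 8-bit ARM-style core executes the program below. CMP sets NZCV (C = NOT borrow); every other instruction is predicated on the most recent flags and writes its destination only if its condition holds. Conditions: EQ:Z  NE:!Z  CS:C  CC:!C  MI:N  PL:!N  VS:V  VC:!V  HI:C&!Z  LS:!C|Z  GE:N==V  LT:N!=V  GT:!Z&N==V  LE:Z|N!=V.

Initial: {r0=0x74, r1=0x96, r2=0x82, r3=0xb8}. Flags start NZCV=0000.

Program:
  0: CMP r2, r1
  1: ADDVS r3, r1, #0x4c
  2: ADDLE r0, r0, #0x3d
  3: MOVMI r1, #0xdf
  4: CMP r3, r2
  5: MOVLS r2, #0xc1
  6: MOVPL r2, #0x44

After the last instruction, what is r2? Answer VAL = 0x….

[0] flags=1000 → (cmp)
[1] flags=1000 VS?F → skip
[2] flags=1000 LE?T → r0=0xb1
[3] flags=1000 MI?T → r1=0xdf
[4] flags=0010 → (cmp)
[5] flags=0010 LS?F → skip
[6] flags=0010 PL?T → r2=0x44

VAL = 0x44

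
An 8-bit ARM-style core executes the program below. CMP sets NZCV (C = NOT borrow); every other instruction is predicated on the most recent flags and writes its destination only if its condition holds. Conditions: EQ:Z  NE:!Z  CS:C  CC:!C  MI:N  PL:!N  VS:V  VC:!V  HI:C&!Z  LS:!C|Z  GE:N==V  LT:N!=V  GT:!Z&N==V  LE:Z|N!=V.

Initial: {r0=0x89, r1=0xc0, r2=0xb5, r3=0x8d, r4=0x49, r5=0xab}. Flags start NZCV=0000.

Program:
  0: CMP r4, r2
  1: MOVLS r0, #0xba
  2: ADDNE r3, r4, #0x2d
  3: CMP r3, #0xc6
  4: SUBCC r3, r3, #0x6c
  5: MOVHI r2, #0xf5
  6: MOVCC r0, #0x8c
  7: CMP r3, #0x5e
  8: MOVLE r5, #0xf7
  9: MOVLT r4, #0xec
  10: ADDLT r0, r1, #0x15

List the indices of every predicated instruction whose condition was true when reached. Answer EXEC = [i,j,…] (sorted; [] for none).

EXEC = [1,2,4,6,8,9,10]

0: ✓ CMP  NZCV=1001
1: ✓ MOVLS  r0←0xba
2: ✓ ADDNE  r3←0x76
3: ✓ CMP  NZCV=1001
4: ✓ SUBCC  r3←0x0a
5: · MOVHI
6: ✓ MOVCC  r0←0x8c
7: ✓ CMP  NZCV=1000
8: ✓ MOVLE  r5←0xf7
9: ✓ MOVLT  r4←0xec
10: ✓ ADDLT  r0←0xd5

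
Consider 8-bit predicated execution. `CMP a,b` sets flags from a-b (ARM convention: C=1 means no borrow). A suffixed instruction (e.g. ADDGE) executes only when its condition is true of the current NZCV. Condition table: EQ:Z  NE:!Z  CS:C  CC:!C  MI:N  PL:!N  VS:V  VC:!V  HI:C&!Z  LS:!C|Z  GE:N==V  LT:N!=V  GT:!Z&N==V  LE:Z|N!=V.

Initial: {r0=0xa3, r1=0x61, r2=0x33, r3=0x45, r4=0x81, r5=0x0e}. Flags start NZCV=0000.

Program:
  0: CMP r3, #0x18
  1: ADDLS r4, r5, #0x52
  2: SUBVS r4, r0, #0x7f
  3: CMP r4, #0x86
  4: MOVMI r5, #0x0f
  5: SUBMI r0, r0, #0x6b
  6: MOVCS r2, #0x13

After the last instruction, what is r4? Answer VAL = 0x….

VAL = 0x81

0: ✓ CMP  NZCV=0010
1: · ADDLS
2: · SUBVS
3: ✓ CMP  NZCV=1000
4: ✓ MOVMI  r5←0x0f
5: ✓ SUBMI  r0←0x38
6: · MOVCS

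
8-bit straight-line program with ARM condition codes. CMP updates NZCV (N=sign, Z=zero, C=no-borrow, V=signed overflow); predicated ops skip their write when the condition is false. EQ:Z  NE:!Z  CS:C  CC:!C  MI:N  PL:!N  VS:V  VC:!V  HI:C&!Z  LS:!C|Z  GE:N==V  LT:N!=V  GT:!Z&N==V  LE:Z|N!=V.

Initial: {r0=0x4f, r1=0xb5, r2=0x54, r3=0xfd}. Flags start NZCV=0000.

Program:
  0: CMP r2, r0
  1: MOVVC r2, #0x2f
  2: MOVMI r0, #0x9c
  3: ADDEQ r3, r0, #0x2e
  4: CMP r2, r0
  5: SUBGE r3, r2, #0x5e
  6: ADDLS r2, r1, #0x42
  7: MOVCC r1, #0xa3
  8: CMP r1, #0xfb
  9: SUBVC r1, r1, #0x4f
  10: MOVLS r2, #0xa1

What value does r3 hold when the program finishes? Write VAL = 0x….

VAL = 0xfd

0: ✓ CMP  NZCV=0010
1: ✓ MOVVC  r2←0x2f
2: · MOVMI
3: · ADDEQ
4: ✓ CMP  NZCV=1000
5: · SUBGE
6: ✓ ADDLS  r2←0xf7
7: ✓ MOVCC  r1←0xa3
8: ✓ CMP  NZCV=1000
9: ✓ SUBVC  r1←0x54
10: ✓ MOVLS  r2←0xa1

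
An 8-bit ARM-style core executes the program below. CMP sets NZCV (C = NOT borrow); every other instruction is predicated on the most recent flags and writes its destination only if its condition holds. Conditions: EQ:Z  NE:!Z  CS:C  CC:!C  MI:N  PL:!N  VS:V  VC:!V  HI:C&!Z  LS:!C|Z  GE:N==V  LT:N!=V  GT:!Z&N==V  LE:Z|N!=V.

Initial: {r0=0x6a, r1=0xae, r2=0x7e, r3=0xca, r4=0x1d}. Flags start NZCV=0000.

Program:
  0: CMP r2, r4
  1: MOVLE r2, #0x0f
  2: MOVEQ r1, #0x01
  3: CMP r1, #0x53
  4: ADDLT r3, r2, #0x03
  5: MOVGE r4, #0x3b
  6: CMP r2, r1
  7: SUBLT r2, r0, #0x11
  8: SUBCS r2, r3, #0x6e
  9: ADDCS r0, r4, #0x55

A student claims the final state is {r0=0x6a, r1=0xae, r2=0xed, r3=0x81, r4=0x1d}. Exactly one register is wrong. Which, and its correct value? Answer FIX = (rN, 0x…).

FIX = (r2, 0x7e)

0: ✓ CMP  NZCV=0010
1: · MOVLE
2: · MOVEQ
3: ✓ CMP  NZCV=0011
4: ✓ ADDLT  r3←0x81
5: · MOVGE
6: ✓ CMP  NZCV=1001
7: · SUBLT
8: · SUBCS
9: · ADDCS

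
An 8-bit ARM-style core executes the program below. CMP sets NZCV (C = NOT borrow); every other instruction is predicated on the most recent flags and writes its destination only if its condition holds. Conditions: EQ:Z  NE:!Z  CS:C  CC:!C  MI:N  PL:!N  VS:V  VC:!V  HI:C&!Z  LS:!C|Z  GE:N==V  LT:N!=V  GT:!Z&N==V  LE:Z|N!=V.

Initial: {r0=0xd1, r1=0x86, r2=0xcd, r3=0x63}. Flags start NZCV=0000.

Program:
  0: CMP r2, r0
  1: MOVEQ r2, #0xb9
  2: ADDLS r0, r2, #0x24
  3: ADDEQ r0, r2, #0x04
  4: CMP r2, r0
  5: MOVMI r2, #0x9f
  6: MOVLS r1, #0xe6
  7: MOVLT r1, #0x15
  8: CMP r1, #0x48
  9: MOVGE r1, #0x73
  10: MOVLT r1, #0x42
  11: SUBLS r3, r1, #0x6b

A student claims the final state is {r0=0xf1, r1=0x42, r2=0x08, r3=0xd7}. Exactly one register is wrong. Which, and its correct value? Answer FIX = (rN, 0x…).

0: ✓ CMP  NZCV=1000
1: · MOVEQ
2: ✓ ADDLS  r0←0xf1
3: · ADDEQ
4: ✓ CMP  NZCV=1000
5: ✓ MOVMI  r2←0x9f
6: ✓ MOVLS  r1←0xe6
7: ✓ MOVLT  r1←0x15
8: ✓ CMP  NZCV=1000
9: · MOVGE
10: ✓ MOVLT  r1←0x42
11: ✓ SUBLS  r3←0xd7

FIX = (r2, 0x9f)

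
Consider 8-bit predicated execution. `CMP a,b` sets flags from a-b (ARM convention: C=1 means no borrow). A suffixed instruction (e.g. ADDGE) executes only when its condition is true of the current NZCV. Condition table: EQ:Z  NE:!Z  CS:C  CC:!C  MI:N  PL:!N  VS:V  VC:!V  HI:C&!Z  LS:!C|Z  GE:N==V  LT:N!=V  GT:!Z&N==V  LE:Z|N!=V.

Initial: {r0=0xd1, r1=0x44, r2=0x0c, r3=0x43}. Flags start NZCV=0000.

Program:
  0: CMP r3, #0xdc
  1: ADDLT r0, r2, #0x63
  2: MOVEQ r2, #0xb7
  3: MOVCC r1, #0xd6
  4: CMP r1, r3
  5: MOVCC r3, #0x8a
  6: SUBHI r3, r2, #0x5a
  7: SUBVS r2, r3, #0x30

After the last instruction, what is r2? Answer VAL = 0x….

0: ✓ CMP  NZCV=0000
1: · ADDLT
2: · MOVEQ
3: ✓ MOVCC  r1←0xd6
4: ✓ CMP  NZCV=1010
5: · MOVCC
6: ✓ SUBHI  r3←0xb2
7: · SUBVS

VAL = 0x0c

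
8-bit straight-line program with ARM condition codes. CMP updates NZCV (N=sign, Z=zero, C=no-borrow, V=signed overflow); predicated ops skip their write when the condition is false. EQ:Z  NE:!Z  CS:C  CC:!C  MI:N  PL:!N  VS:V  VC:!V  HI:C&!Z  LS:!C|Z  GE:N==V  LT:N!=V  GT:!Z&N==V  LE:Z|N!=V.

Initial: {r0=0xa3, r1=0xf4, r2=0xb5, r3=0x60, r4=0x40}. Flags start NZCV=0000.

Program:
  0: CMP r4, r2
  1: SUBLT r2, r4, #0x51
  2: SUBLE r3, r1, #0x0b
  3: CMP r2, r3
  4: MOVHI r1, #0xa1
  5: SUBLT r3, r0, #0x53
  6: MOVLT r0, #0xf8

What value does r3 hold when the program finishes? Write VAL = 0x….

0: ✓ CMP  NZCV=1001
1: · SUBLT
2: · SUBLE
3: ✓ CMP  NZCV=0011
4: ✓ MOVHI  r1←0xa1
5: ✓ SUBLT  r3←0x50
6: ✓ MOVLT  r0←0xf8

VAL = 0x50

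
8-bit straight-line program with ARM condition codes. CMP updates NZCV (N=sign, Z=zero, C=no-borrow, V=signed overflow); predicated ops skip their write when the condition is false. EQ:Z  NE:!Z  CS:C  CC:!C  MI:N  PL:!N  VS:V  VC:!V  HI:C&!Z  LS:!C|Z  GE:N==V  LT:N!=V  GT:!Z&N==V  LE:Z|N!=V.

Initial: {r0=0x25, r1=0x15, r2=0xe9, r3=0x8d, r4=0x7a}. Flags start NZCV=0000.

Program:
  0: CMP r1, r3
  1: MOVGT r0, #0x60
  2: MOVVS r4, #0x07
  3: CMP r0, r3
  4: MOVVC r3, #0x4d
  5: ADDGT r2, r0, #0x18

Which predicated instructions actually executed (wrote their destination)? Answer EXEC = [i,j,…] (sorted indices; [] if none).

0: ✓ CMP  NZCV=1001
1: ✓ MOVGT  r0←0x60
2: ✓ MOVVS  r4←0x07
3: ✓ CMP  NZCV=1001
4: · MOVVC
5: ✓ ADDGT  r2←0x78

EXEC = [1,2,5]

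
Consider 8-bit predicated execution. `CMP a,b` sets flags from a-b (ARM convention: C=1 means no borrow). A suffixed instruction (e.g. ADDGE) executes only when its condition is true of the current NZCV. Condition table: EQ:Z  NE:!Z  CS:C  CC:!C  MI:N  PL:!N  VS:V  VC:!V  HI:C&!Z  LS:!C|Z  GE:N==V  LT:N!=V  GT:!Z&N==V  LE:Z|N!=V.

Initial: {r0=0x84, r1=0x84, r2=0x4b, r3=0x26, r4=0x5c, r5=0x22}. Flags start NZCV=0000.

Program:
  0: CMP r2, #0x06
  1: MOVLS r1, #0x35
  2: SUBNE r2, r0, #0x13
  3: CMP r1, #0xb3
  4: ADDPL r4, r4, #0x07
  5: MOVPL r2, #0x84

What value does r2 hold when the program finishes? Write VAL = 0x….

VAL = 0x71

[0] flags=0010 → (cmp)
[1] flags=0010 LS?F → skip
[2] flags=0010 NE?T → r2=0x71
[3] flags=1000 → (cmp)
[4] flags=1000 PL?F → skip
[5] flags=1000 PL?F → skip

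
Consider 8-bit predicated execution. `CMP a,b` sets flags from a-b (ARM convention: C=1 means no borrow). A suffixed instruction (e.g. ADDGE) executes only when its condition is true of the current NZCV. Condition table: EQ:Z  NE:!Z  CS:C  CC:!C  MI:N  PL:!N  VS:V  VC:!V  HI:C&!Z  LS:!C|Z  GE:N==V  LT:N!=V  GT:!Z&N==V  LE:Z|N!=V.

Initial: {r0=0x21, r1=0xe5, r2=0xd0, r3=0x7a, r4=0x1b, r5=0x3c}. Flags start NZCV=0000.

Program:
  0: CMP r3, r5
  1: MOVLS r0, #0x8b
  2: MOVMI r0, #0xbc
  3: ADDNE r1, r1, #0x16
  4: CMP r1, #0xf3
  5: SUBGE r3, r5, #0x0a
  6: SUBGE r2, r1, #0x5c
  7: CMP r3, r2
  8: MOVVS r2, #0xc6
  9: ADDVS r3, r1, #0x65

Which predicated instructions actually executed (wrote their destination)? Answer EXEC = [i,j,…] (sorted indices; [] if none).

EXEC = [3,5,6,8,9]

[0] flags=0010 → (cmp)
[1] flags=0010 LS?F → skip
[2] flags=0010 MI?F → skip
[3] flags=0010 NE?T → r1=0xfb
[4] flags=0010 → (cmp)
[5] flags=0010 GE?T → r3=0x32
[6] flags=0010 GE?T → r2=0x9f
[7] flags=1001 → (cmp)
[8] flags=1001 VS?T → r2=0xc6
[9] flags=1001 VS?T → r3=0x60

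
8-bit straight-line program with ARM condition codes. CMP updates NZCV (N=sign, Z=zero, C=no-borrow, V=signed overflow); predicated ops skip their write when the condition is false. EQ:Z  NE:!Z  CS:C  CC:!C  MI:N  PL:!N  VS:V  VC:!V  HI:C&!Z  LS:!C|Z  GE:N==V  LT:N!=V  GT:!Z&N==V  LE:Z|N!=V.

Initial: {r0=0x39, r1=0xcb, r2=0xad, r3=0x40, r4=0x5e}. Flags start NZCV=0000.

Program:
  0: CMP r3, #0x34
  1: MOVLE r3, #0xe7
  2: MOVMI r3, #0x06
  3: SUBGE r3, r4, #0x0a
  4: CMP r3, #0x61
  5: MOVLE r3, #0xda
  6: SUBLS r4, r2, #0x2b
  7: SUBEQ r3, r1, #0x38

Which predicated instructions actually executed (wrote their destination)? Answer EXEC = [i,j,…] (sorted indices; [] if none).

EXEC = [3,5,6]

0: ✓ CMP  NZCV=0010
1: · MOVLE
2: · MOVMI
3: ✓ SUBGE  r3←0x54
4: ✓ CMP  NZCV=1000
5: ✓ MOVLE  r3←0xda
6: ✓ SUBLS  r4←0x82
7: · SUBEQ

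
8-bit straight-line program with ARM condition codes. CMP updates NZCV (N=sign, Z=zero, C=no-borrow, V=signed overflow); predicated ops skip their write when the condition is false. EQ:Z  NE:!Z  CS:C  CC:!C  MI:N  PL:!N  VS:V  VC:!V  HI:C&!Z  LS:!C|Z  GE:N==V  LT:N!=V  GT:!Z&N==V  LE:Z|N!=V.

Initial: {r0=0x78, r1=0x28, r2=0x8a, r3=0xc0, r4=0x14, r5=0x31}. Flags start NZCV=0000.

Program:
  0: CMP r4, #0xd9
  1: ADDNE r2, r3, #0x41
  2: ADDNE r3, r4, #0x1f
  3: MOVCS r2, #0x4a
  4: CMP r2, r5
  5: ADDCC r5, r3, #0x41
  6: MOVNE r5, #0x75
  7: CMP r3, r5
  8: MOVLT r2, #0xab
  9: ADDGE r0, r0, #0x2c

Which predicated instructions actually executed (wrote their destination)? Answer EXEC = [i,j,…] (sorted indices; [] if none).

EXEC = [1,2,5,6,8]

0: ✓ CMP  NZCV=0000
1: ✓ ADDNE  r2←0x01
2: ✓ ADDNE  r3←0x33
3: · MOVCS
4: ✓ CMP  NZCV=1000
5: ✓ ADDCC  r5←0x74
6: ✓ MOVNE  r5←0x75
7: ✓ CMP  NZCV=1000
8: ✓ MOVLT  r2←0xab
9: · ADDGE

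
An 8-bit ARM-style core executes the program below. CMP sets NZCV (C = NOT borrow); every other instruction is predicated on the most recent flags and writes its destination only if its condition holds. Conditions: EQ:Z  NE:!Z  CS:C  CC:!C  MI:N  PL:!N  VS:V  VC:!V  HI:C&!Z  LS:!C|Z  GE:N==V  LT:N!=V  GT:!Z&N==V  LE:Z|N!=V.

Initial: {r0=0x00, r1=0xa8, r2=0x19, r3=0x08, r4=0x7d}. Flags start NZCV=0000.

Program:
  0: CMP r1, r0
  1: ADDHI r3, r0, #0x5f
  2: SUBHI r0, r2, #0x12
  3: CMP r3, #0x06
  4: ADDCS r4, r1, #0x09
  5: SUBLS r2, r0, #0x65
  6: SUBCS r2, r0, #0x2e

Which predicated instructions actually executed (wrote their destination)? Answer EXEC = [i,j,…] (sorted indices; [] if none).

0: ✓ CMP  NZCV=1010
1: ✓ ADDHI  r3←0x5f
2: ✓ SUBHI  r0←0x07
3: ✓ CMP  NZCV=0010
4: ✓ ADDCS  r4←0xb1
5: · SUBLS
6: ✓ SUBCS  r2←0xd9

EXEC = [1,2,4,6]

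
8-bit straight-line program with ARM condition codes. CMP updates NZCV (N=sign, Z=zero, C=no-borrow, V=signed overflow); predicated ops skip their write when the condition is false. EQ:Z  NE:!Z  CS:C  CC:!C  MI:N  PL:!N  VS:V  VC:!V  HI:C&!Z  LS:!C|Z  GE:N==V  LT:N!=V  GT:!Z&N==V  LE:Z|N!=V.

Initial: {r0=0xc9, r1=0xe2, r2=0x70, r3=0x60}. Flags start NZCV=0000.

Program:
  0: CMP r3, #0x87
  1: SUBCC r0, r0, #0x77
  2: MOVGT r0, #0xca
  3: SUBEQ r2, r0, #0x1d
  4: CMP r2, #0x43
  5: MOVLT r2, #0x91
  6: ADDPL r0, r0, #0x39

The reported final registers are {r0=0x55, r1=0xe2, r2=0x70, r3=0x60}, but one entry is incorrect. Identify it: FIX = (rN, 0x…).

FIX = (r0, 0x03)

[0] flags=1001 → (cmp)
[1] flags=1001 CC?T → r0=0x52
[2] flags=1001 GT?T → r0=0xca
[3] flags=1001 EQ?F → skip
[4] flags=0010 → (cmp)
[5] flags=0010 LT?F → skip
[6] flags=0010 PL?T → r0=0x03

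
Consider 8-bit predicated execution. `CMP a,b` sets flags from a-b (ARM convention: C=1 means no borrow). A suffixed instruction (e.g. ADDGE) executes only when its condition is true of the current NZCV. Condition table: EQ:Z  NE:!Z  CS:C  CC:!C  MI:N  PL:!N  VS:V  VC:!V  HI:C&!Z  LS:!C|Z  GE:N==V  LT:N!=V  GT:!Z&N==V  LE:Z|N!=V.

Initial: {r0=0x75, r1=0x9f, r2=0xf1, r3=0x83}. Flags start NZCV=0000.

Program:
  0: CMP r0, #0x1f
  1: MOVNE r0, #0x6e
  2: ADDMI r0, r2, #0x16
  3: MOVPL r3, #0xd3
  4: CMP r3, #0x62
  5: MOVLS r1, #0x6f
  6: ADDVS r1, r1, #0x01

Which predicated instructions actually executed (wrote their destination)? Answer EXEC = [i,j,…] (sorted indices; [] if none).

0: ✓ CMP  NZCV=0010
1: ✓ MOVNE  r0←0x6e
2: · ADDMI
3: ✓ MOVPL  r3←0xd3
4: ✓ CMP  NZCV=0011
5: · MOVLS
6: ✓ ADDVS  r1←0xa0

EXEC = [1,3,6]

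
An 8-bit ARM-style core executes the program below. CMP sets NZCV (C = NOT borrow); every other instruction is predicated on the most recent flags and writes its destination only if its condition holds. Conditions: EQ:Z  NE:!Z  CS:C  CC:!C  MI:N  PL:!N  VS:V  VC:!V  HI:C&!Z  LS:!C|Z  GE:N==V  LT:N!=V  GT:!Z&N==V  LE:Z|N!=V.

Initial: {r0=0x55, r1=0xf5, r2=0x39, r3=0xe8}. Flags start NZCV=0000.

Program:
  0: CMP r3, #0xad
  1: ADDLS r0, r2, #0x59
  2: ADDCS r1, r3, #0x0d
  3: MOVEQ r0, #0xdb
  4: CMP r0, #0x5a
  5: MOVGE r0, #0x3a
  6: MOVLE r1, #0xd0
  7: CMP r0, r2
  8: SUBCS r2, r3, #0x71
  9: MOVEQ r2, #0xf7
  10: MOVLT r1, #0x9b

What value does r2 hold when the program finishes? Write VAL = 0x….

VAL = 0x77

0: ✓ CMP  NZCV=0010
1: · ADDLS
2: ✓ ADDCS  r1←0xf5
3: · MOVEQ
4: ✓ CMP  NZCV=1000
5: · MOVGE
6: ✓ MOVLE  r1←0xd0
7: ✓ CMP  NZCV=0010
8: ✓ SUBCS  r2←0x77
9: · MOVEQ
10: · MOVLT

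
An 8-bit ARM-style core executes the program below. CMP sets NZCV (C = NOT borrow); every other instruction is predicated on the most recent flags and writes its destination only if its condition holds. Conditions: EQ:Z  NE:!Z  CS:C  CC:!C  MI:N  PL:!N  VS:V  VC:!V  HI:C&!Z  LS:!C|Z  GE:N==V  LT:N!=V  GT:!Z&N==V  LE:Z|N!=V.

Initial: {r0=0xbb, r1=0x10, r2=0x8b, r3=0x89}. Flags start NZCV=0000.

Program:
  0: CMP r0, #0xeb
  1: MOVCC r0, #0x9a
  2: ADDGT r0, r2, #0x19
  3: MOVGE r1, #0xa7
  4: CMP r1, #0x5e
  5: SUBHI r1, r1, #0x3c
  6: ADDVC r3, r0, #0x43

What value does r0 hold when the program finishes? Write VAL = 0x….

VAL = 0x9a

0: ✓ CMP  NZCV=1000
1: ✓ MOVCC  r0←0x9a
2: · ADDGT
3: · MOVGE
4: ✓ CMP  NZCV=1000
5: · SUBHI
6: ✓ ADDVC  r3←0xdd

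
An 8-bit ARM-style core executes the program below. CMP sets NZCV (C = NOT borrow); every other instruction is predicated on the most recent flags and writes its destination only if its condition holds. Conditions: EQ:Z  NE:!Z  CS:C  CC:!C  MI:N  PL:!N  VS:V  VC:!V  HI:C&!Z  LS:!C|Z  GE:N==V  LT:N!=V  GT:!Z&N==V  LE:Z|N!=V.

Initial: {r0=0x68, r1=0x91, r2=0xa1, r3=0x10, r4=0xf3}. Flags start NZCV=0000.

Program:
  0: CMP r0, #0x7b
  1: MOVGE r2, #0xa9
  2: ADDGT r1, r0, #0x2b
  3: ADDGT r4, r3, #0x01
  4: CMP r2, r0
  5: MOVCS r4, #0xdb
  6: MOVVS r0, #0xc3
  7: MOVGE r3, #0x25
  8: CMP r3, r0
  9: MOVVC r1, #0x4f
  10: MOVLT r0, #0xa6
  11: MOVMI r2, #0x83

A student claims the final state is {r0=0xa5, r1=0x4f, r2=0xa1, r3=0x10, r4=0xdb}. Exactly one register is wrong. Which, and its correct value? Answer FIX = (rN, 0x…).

FIX = (r0, 0xc3)

0: ✓ CMP  NZCV=1000
1: · MOVGE
2: · ADDGT
3: · ADDGT
4: ✓ CMP  NZCV=0011
5: ✓ MOVCS  r4←0xdb
6: ✓ MOVVS  r0←0xc3
7: · MOVGE
8: ✓ CMP  NZCV=0000
9: ✓ MOVVC  r1←0x4f
10: · MOVLT
11: · MOVMI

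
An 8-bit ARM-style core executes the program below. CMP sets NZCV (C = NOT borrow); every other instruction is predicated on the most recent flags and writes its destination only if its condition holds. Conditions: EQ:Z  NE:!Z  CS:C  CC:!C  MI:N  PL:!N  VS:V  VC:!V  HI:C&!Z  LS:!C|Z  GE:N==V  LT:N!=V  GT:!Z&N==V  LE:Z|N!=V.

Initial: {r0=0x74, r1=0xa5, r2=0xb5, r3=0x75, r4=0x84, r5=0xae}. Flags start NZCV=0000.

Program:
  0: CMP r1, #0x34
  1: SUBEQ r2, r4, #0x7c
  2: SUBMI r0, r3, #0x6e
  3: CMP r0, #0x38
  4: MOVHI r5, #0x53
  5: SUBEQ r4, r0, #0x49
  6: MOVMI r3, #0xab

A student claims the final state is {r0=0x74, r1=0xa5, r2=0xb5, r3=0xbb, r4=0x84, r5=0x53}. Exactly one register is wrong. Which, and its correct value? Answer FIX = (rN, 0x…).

FIX = (r3, 0x75)

[0] flags=0011 → (cmp)
[1] flags=0011 EQ?F → skip
[2] flags=0011 MI?F → skip
[3] flags=0010 → (cmp)
[4] flags=0010 HI?T → r5=0x53
[5] flags=0010 EQ?F → skip
[6] flags=0010 MI?F → skip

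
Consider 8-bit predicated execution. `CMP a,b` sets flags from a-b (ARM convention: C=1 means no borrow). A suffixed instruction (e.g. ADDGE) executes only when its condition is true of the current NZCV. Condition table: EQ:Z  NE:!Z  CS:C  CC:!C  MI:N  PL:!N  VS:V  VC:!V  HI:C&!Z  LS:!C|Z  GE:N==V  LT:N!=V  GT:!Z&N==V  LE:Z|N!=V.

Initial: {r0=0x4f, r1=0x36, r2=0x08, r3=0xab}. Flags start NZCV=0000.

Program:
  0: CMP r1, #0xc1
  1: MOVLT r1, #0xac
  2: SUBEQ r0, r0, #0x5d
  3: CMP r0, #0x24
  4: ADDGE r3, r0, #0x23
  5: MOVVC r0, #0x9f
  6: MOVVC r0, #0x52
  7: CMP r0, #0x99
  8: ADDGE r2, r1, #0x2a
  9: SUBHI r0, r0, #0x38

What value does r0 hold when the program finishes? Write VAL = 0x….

0: ✓ CMP  NZCV=0000
1: · MOVLT
2: · SUBEQ
3: ✓ CMP  NZCV=0010
4: ✓ ADDGE  r3←0x72
5: ✓ MOVVC  r0←0x9f
6: ✓ MOVVC  r0←0x52
7: ✓ CMP  NZCV=1001
8: ✓ ADDGE  r2←0x60
9: · SUBHI

VAL = 0x52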